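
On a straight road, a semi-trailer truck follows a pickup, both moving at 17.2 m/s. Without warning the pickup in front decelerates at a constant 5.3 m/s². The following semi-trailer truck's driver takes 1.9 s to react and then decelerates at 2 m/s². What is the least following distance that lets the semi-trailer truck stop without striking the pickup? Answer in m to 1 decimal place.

Minimum gap ≈ 78.7 m

Leader travels v²/(2a_L) = 295.840 / 10.600 = 27.909 m before stopping.
Follower covers v·t_r = 17.2000 × 1.9 = 32.680 m while reacting, then v²/(2a_F) = 295.840 / 4.000 = 73.960 m while braking, for a total of 32.680 + 73.960 = 106.640 m.
Since a_F ≤ a_L and the follower starts braking later, the follower is never slower than the leader, so the closest approach is when both have stopped.
Minimum gap = 106.640 − 27.909 = 78.731 m.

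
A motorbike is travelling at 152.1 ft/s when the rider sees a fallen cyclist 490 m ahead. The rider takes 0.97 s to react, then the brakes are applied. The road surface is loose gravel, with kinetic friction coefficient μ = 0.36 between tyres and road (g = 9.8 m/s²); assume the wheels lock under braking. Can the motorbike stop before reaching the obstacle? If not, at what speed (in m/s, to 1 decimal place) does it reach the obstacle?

Yes — it stops about 140.4 m short of the obstacle, so it never reaches it

152.1 ft/s × 0.3048 = 46.3601 m/s.
a = μg = 0.36 × 9.8 = 3.528 m/s².
Reaction distance = 46.3601 × 0.97 = 44.969 m.
Braking distance = v²/(2a) = 2149.259 / 7.056 = 304.600 m.
Total stopping distance = 44.969 + 304.600 = 349.569 m, vs 490 m available — it stops with 490 − 349.569 = 140.431 m to spare.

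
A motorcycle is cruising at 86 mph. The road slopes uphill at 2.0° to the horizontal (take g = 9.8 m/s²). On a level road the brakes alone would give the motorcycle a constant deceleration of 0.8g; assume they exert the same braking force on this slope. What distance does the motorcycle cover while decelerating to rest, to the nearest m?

86 mph × 0.44704 = 38.4454 m/s.
a = 0.8 × 9.8 = 7.840 m/s².
Gravity along the uphill slope adds to the braking deceleration: a_eff = 7.840 + 9.8·sin 2.0° = 7.840 + 0.342 = 8.182 m/s².
Braking distance = v²/(2a) = 38.4454² / (2 × 8.182) = 1478.049 / 16.364 = 90.323 m.

Braking distance ≈ 90 m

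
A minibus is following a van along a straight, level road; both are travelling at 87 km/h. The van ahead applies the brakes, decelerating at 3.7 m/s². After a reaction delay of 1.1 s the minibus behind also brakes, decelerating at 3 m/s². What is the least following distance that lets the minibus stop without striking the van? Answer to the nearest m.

Minimum gap ≈ 45 m

87 km/h ÷ 3.6 = 24.1667 m/s.
Leader travels v²/(2a_L) = 584.029 / 7.400 = 78.923 m before stopping.
Follower covers v·t_r = 24.1667 × 1.1 = 26.583 m while reacting, then v²/(2a_F) = 584.029 / 6.000 = 97.338 m while braking, for a total of 26.583 + 97.338 = 123.921 m.
Since a_F ≤ a_L and the follower starts braking later, the follower is never slower than the leader, so the closest approach is when both have stopped.
Minimum gap = 123.921 − 78.923 = 44.998 m.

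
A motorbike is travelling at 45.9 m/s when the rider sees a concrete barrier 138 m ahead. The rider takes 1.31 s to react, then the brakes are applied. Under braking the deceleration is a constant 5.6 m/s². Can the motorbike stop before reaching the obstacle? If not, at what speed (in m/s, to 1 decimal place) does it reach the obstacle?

No — it strikes the obstacle at 35.1 m/s

Reaction distance = 45.9000 × 1.31 = 60.129 m.
Braking distance needed to stop: v²/(2a) = 2106.810 / 11.200 = 188.108 m, so total needed = 60.129 + 188.108 = 248.237 m > 138 m — it cannot stop.
Distance remaining when braking begins: 138 − 60.129 = 77.871 m.
v² = v₀² − 2a·d = 2106.810 − 2 × 5.600 × 77.871 = 1234.655 m²/s².
v = √1234.655 = 35.138 m/s.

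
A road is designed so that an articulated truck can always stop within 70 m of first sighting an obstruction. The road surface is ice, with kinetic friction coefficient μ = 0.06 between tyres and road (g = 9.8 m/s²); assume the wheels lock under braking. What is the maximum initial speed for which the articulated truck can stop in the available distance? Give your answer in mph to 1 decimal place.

a = μg = 0.06 × 9.8 = 0.588 m/s².
v²/(2a) = d ⇒ v = √(2 × 0.588 × 70) = √82.32 = 9.0730 m/s.
9.0730 m/s ÷ 0.44704 = 20.296 mph.

Maximum speed ≈ 20.3 mph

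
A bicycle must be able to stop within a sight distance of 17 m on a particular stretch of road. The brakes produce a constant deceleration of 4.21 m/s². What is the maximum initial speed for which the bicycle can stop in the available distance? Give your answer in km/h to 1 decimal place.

v²/(2a) = d ⇒ v = √(2 × 4.210 × 17) = √143.14 = 11.9641 m/s.
11.9641 m/s × 3.6 = 43.071 km/h.

Maximum speed ≈ 43.1 km/h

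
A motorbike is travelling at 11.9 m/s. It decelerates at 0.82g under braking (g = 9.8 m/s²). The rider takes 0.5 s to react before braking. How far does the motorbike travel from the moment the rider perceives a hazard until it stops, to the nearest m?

Total stopping distance ≈ 15 m

a = 0.82 × 9.8 = 8.036 m/s².
Reaction distance = v·t_r = 11.9000 × 0.5 = 5.950 m.
Braking distance = v²/(2a) = 11.9000² / (2 × 8.036) = 141.610 / 16.072 = 8.811 m.
Total = 5.950 + 8.811 = 14.761 m.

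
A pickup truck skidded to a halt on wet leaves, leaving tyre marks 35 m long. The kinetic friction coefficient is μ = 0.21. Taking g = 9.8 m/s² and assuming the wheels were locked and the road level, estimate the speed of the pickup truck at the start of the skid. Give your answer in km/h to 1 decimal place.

Initial speed ≈ 43.2 km/h

Deceleration a = μg = 0.21 × 9.8 = 2.058 m/s².
v = √(2a·d) = √(2 × 2.058 × 35) = √144.060 = 12.0025 m/s.
= 12.0025 × 3.6 = 43.209 km/h.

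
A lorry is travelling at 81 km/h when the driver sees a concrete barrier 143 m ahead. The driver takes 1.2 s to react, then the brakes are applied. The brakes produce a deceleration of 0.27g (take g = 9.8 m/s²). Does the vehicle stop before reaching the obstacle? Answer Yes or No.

81 km/h ÷ 3.6 = 22.5000 m/s.
a = 0.27 × 9.8 = 2.646 m/s².
Reaction distance = 22.5000 × 1.2 = 27.000 m.
Braking distance = v²/(2a) = 506.250 / 5.292 = 95.663 m.
Total stopping distance = 27.000 + 95.663 = 122.663 m, vs 143 m available — it stops with 143 − 122.663 = 20.337 m to spare.

Yes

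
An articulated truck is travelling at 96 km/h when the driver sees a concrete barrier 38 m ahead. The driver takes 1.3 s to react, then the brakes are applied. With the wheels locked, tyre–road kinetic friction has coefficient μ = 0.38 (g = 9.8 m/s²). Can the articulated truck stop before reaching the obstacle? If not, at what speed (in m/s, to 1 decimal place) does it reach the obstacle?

96 km/h ÷ 3.6 = 26.6667 m/s.
a = μg = 0.38 × 9.8 = 3.724 m/s².
Reaction distance = 26.6667 × 1.3 = 34.667 m.
Braking distance needed to stop: v²/(2a) = 711.113 / 7.448 = 95.477 m, so total needed = 34.667 + 95.477 = 130.144 m > 38 m — it cannot stop.
Distance remaining when braking begins: 38 − 34.667 = 3.333 m.
v² = v₀² − 2a·d = 711.113 − 2 × 3.724 × 3.333 = 686.289 m²/s².
v = √686.289 = 26.197 m/s.

No — it strikes the obstacle at 26.2 m/s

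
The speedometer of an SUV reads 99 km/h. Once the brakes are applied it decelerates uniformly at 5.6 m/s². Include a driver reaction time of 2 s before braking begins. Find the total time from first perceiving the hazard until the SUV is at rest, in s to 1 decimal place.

99 km/h ÷ 3.6 = 27.5000 m/s.
Braking time = v/a = 27.5000 / 5.600 = 4.911 s.
Total = 2 + 4.911 = 6.911 s.

Total time ≈ 6.9 s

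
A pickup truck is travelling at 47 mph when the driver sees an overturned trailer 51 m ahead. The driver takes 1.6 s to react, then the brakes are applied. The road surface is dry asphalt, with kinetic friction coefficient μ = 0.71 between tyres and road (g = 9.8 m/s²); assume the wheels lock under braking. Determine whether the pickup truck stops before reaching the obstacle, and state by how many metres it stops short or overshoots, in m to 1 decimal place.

47 mph × 0.44704 = 21.0109 m/s.
a = μg = 0.71 × 9.8 = 6.958 m/s².
Reaction distance = 21.0109 × 1.6 = 33.617 m.
Braking distance = v²/(2a) = 441.458 / 13.916 = 31.723 m.
Total stopping distance = 33.617 + 31.723 = 65.340 m, vs 51 m available — it cannot stop in time and overshoots by 65.340 − 51 = 14.340 m.

No — it overshoots by 14.3 m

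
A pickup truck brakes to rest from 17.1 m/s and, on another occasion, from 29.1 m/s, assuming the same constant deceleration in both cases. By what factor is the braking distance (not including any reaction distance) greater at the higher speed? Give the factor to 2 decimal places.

Factor ≈ 2.90

Braking distance d = v²/(2a), so with a fixed, d ∝ v².
Factor = (29.1/17.1)² = 1.7018² = 2.8961.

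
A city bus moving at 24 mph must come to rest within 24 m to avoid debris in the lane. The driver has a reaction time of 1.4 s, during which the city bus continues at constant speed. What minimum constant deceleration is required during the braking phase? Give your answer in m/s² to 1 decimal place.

24 mph × 0.44704 = 10.7290 m/s.
Distance covered during reaction = 10.7290 × 1.4 = 15.021 m.
Distance available for braking: 24 − 15.021 = 8.979 m.
v² = 2a·d ⇒ a = v²/(2d) = 10.7290² / (2 × 8.979) = 115.111 / 17.958 = 6.4100 m/s².

Required deceleration ≈ 6.4 m/s²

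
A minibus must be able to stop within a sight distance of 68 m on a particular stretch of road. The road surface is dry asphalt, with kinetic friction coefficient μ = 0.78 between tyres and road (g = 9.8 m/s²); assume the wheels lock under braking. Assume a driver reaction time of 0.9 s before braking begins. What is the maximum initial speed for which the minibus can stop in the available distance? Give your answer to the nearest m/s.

Maximum speed ≈ 26 m/s

a = μg = 0.78 × 9.8 = 7.644 m/s².
Stopping distance: v·t_r + v²/(2a) = 68 with t_r = 0.9 s and a = 7.644 m/s².
So v² + 13.759 v − 1039.58 = 0.
Positive root: v = −a·t_r + √((a·t_r)² + 2a·d) = −6.880 + √(47.334 + 1039.58) = 26.0884 m/s.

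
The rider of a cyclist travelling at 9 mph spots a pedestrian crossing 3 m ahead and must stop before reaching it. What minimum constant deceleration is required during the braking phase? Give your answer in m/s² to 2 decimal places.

9 mph × 0.44704 = 4.0234 m/s.
v² = 2a·d ⇒ a = v²/(2d) = 4.0234² / (2 × 3.000) = 16.188 / 6.000 = 2.6980 m/s².

Required deceleration ≈ 2.70 m/s²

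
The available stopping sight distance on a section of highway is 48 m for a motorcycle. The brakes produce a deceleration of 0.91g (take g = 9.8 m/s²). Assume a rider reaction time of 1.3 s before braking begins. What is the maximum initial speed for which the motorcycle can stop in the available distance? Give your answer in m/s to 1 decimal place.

a = 0.91 × 9.8 = 8.918 m/s².
Stopping distance: v·t_r + v²/(2a) = 48 with t_r = 1.3 s and a = 8.918 m/s².
So v² + 23.187 v − 856.13 = 0.
Positive root: v = −a·t_r + √((a·t_r)² + 2a·d) = −11.593 + √(134.398 + 856.13) = 19.8797 m/s.

Maximum speed ≈ 19.9 m/s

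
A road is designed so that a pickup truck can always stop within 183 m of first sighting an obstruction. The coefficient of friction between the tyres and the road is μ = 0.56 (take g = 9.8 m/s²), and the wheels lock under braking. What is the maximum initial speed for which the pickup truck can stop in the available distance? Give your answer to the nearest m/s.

Maximum speed ≈ 45 m/s

a = μg = 0.56 × 9.8 = 5.488 m/s².
v²/(2a) = d ⇒ v = √(2 × 5.488 × 183) = √2008.61 = 44.8175 m/s.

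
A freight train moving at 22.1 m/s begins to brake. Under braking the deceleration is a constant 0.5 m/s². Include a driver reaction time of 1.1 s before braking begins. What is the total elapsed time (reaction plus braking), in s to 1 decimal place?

Total time ≈ 45.3 s

Braking time = v/a = 22.1000 / 0.500 = 44.200 s.
Total = 1.1 + 44.200 = 45.300 s.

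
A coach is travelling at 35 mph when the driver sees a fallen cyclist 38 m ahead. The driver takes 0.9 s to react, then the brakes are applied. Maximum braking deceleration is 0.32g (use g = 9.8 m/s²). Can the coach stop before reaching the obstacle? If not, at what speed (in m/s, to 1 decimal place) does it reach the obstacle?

35 mph × 0.44704 = 15.6464 m/s.
a = 0.32 × 9.8 = 3.136 m/s².
Reaction distance = 15.6464 × 0.9 = 14.082 m.
Braking distance needed to stop: v²/(2a) = 244.810 / 6.272 = 39.032 m, so total needed = 14.082 + 39.032 = 53.114 m > 38 m — it cannot stop.
Distance remaining when braking begins: 38 − 14.082 = 23.918 m.
v² = v₀² − 2a·d = 244.810 − 2 × 3.136 × 23.918 = 94.796 m²/s².
v = √94.796 = 9.736 m/s.

No — it strikes the obstacle at 9.7 m/s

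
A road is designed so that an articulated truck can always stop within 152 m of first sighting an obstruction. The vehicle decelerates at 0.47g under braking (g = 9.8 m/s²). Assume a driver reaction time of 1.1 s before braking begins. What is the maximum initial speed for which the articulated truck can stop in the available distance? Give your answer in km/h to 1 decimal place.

Maximum speed ≈ 117.7 km/h

a = 0.47 × 9.8 = 4.606 m/s².
Stopping distance: v·t_r + v²/(2a) = 152 with t_r = 1.1 s and a = 4.606 m/s².
So v² + 10.133 v − 1400.22 = 0.
Positive root: v = −a·t_r + √((a·t_r)² + 2a·d) = −5.067 + √(25.674 + 1400.22) = 32.6940 m/s.
32.6940 m/s × 3.6 = 117.698 km/h.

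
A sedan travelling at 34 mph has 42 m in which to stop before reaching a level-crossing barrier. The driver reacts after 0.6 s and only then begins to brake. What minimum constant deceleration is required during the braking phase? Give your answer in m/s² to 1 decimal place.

Required deceleration ≈ 3.5 m/s²

34 mph × 0.44704 = 15.1994 m/s.
Distance covered during reaction = 15.1994 × 0.6 = 9.120 m.
Distance available for braking: 42 − 9.120 = 32.880 m.
v² = 2a·d ⇒ a = v²/(2d) = 15.1994² / (2 × 32.880) = 231.022 / 65.760 = 3.5131 m/s².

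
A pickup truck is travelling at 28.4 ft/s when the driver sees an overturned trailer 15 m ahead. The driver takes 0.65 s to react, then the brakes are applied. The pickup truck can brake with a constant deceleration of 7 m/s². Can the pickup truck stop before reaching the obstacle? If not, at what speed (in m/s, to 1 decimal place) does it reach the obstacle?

Yes — it stops about 4.0 m short of the obstacle, so it never reaches it

28.4 ft/s × 0.3048 = 8.6563 m/s.
Reaction distance = 8.6563 × 0.65 = 5.627 m.
Braking distance = v²/(2a) = 74.932 / 14.000 = 5.352 m.
Total stopping distance = 5.627 + 5.352 = 10.979 m, vs 15 m available — it stops with 15 − 10.979 = 4.021 m to spare.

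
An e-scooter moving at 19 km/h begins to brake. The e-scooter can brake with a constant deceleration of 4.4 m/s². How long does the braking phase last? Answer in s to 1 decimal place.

Braking time ≈ 1.2 s

19 km/h ÷ 3.6 = 5.2778 m/s.
Braking time = v/a = 5.2778 / 4.400 = 1.200 s.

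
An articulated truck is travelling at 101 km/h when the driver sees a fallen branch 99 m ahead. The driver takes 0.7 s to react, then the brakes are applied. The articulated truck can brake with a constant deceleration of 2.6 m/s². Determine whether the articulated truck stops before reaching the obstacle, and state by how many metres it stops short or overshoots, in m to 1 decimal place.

101 km/h ÷ 3.6 = 28.0556 m/s.
Reaction distance = 28.0556 × 0.7 = 19.639 m.
Braking distance = v²/(2a) = 787.117 / 5.200 = 151.369 m.
Total stopping distance = 19.639 + 151.369 = 171.008 m, vs 99 m available — it cannot stop in time and overshoots by 171.008 − 99 = 72.008 m.

No — it overshoots by 72.0 m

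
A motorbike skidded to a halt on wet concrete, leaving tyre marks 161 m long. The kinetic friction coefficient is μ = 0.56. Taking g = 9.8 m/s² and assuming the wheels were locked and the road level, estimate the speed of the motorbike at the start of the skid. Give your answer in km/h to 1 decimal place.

Deceleration a = μg = 0.56 × 9.8 = 5.488 m/s².
v = √(2a·d) = √(2 × 5.488 × 161) = √1767.136 = 42.0373 m/s.
= 42.0373 × 3.6 = 151.334 km/h.

Initial speed ≈ 151.3 km/h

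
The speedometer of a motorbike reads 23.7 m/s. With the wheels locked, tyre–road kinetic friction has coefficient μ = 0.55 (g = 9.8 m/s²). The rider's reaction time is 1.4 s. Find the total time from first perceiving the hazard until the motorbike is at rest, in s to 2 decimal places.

a = μg = 0.55 × 9.8 = 5.390 m/s².
Braking time = v/a = 23.7000 / 5.390 = 4.397 s.
Total = 1.4 + 4.397 = 5.797 s.

Total time ≈ 5.80 s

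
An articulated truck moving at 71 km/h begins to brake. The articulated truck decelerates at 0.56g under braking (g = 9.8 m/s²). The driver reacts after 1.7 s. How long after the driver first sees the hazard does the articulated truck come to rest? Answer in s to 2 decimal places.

71 km/h ÷ 3.6 = 19.7222 m/s.
a = 0.56 × 9.8 = 5.488 m/s².
Braking time = v/a = 19.7222 / 5.488 = 3.594 s.
Total = 1.7 + 3.594 = 5.294 s.

Total time ≈ 5.29 s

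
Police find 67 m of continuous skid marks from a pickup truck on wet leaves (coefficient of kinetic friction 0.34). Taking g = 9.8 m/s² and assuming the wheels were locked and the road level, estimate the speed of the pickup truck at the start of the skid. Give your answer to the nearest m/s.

Initial speed ≈ 21 m/s

Deceleration a = μg = 0.34 × 9.8 = 3.332 m/s².
v = √(2a·d) = √(2 × 3.332 × 67) = √446.488 = 21.1303 m/s.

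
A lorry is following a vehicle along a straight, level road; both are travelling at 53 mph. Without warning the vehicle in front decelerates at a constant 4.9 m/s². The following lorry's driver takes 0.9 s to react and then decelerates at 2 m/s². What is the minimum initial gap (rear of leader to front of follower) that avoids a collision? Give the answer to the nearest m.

53 mph × 0.44704 = 23.6931 m/s.
Leader travels v²/(2a_L) = 561.363 / 9.800 = 57.282 m before stopping.
Follower covers v·t_r = 23.6931 × 0.9 = 21.324 m while reacting, then v²/(2a_F) = 561.363 / 4.000 = 140.341 m while braking, for a total of 21.324 + 140.341 = 161.665 m.
Since a_F ≤ a_L and the follower starts braking later, the follower is never slower than the leader, so the closest approach is when both have stopped.
Minimum gap = 161.665 − 57.282 = 104.383 m.

Minimum gap ≈ 104 m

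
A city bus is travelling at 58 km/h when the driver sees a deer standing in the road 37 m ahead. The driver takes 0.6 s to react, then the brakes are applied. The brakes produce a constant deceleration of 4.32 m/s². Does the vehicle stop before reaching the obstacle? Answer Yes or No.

No

58 km/h ÷ 3.6 = 16.1111 m/s.
Reaction distance = 16.1111 × 0.6 = 9.667 m.
Braking distance = v²/(2a) = 259.568 / 8.640 = 30.043 m.
Total stopping distance = 9.667 + 30.043 = 39.710 m, vs 37 m available — it cannot stop in time and overshoots by 39.710 − 37 = 2.710 m.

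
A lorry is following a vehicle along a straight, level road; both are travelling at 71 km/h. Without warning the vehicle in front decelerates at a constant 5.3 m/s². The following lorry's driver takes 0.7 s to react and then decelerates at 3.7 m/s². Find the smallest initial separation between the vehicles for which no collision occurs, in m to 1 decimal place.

Minimum gap ≈ 29.7 m

71 km/h ÷ 3.6 = 19.7222 m/s.
Leader travels v²/(2a_L) = 388.965 / 10.600 = 36.695 m before stopping.
Follower covers v·t_r = 19.7222 × 0.7 = 13.806 m while reacting, then v²/(2a_F) = 388.965 / 7.400 = 52.563 m while braking, for a total of 13.806 + 52.563 = 66.369 m.
Since a_F ≤ a_L and the follower starts braking later, the follower is never slower than the leader, so the closest approach is when both have stopped.
Minimum gap = 66.369 − 36.695 = 29.674 m.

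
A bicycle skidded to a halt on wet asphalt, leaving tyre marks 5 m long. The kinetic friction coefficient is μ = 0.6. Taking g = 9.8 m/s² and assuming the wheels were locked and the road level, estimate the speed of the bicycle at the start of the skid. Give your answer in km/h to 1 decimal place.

Initial speed ≈ 27.6 km/h

Deceleration a = μg = 0.6 × 9.8 = 5.880 m/s².
v = √(2a·d) = √(2 × 5.880 × 5) = √58.800 = 7.6681 m/s.
= 7.6681 × 3.6 = 27.605 km/h.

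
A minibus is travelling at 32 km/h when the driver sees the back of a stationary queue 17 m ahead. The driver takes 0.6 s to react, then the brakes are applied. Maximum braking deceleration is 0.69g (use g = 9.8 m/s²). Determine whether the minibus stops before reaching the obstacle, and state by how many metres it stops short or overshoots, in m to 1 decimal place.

Yes — it stops 5.8 m short of the obstacle

32 km/h ÷ 3.6 = 8.8889 m/s.
a = 0.69 × 9.8 = 6.762 m/s².
Reaction distance = 8.8889 × 0.6 = 5.333 m.
Braking distance = v²/(2a) = 79.013 / 13.524 = 5.842 m.
Total stopping distance = 5.333 + 5.842 = 11.175 m, vs 17 m available — it stops with 17 − 11.175 = 5.825 m to spare.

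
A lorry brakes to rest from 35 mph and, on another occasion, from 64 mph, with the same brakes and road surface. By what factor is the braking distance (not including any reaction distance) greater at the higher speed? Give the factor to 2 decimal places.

Factor ≈ 3.34

Braking distance d = v²/(2a), so with a fixed, d ∝ v².
Factor = (64/35)² = 1.8286² = 3.3438.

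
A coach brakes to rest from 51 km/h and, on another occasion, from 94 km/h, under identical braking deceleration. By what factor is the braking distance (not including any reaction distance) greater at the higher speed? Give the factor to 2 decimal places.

Factor ≈ 3.40

Braking distance d = v²/(2a), so with a fixed, d ∝ v².
Factor = (94/51)² = 1.8431² = 3.3970.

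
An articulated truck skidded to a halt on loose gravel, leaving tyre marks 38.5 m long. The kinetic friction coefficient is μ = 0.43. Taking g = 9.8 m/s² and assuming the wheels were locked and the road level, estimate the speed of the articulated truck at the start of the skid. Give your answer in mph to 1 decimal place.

Initial speed ≈ 40.3 mph

Deceleration a = μg = 0.43 × 9.8 = 4.214 m/s².
v = √(2a·d) = √(2 × 4.214 × 38.5) = √324.478 = 18.0133 m/s.
= 18.0133 ÷ 0.44704 = 40.295 mph.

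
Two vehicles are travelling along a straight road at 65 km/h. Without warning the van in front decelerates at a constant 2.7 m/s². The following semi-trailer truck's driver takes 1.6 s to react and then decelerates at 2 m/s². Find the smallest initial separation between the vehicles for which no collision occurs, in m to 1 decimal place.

65 km/h ÷ 3.6 = 18.0556 m/s.
Leader travels v²/(2a_L) = 326.005 / 5.400 = 60.371 m before stopping.
Follower covers v·t_r = 18.0556 × 1.6 = 28.889 m while reacting, then v²/(2a_F) = 326.005 / 4.000 = 81.501 m while braking, for a total of 28.889 + 81.501 = 110.390 m.
Since a_F ≤ a_L and the follower starts braking later, the follower is never slower than the leader, so the closest approach is when both have stopped.
Minimum gap = 110.390 − 60.371 = 50.019 m.

Minimum gap ≈ 50.0 m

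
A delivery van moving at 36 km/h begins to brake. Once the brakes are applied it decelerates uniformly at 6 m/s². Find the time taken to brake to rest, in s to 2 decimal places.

Braking time ≈ 1.67 s

36 km/h ÷ 3.6 = 10.0000 m/s.
Braking time = v/a = 10.0000 / 6.000 = 1.667 s.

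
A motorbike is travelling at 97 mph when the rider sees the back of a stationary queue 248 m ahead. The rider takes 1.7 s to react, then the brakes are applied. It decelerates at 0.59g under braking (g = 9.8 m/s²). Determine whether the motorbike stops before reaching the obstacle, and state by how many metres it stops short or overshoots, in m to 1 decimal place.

Yes — it stops 11.7 m short of the obstacle

97 mph × 0.44704 = 43.3629 m/s.
a = 0.59 × 9.8 = 5.782 m/s².
Reaction distance = 43.3629 × 1.7 = 73.717 m.
Braking distance = v²/(2a) = 1880.341 / 11.564 = 162.603 m.
Total stopping distance = 73.717 + 162.603 = 236.320 m, vs 248 m available — it stops with 248 − 236.320 = 11.680 m to spare.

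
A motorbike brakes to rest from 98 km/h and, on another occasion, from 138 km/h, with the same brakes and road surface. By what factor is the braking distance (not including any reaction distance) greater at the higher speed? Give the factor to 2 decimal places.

Factor ≈ 1.98

Braking distance d = v²/(2a), so with a fixed, d ∝ v².
Factor = (138/98)² = 1.4082² = 1.9830.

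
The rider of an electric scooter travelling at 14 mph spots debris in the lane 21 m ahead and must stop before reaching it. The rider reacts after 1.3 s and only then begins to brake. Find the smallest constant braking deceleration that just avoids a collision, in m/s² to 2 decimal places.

Required deceleration ≈ 1.52 m/s²

14 mph × 0.44704 = 6.2586 m/s.
Distance covered during reaction = 6.2586 × 1.3 = 8.136 m.
Distance available for braking: 21 − 8.136 = 12.864 m.
v² = 2a·d ⇒ a = v²/(2d) = 6.2586² / (2 × 12.864) = 39.170 / 25.728 = 1.5225 m/s².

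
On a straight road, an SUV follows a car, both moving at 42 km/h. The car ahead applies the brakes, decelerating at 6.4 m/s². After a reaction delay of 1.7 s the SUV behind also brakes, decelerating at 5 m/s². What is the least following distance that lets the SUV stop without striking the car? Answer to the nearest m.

42 km/h ÷ 3.6 = 11.6667 m/s.
Leader travels v²/(2a_L) = 136.112 / 12.800 = 10.634 m before stopping.
Follower covers v·t_r = 11.6667 × 1.7 = 19.833 m while reacting, then v²/(2a_F) = 136.112 / 10.000 = 13.611 m while braking, for a total of 19.833 + 13.611 = 33.444 m.
Since a_F ≤ a_L and the follower starts braking later, the follower is never slower than the leader, so the closest approach is when both have stopped.
Minimum gap = 33.444 − 10.634 = 22.810 m.

Minimum gap ≈ 23 m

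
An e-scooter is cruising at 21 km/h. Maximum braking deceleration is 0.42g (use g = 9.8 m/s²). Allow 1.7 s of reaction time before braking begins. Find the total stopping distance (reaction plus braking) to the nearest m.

21 km/h ÷ 3.6 = 5.8333 m/s.
a = 0.42 × 9.8 = 4.116 m/s².
Reaction distance = v·t_r = 5.8333 × 1.7 = 9.917 m.
Braking distance = v²/(2a) = 5.8333² / (2 × 4.116) = 34.027 / 8.232 = 4.134 m.
Total = 9.917 + 4.134 = 14.051 m.

Total stopping distance ≈ 14 m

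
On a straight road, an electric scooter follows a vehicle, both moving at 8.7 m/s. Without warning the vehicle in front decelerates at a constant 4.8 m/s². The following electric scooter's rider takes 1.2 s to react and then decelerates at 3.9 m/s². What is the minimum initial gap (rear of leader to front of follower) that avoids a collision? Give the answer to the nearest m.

Leader travels v²/(2a_L) = 75.690 / 9.600 = 7.884 m before stopping.
Follower covers v·t_r = 8.7000 × 1.2 = 10.440 m while reacting, then v²/(2a_F) = 75.690 / 7.800 = 9.704 m while braking, for a total of 10.440 + 9.704 = 20.144 m.
Since a_F ≤ a_L and the follower starts braking later, the follower is never slower than the leader, so the closest approach is when both have stopped.
Minimum gap = 20.144 − 7.884 = 12.260 m.

Minimum gap ≈ 12 m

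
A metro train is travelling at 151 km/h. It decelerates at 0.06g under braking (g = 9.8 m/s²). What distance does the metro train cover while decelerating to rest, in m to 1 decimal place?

151 km/h ÷ 3.6 = 41.9444 m/s.
a = 0.06 × 9.8 = 0.588 m/s².
Braking distance = v²/(2a) = 41.9444² / (2 × 0.588) = 1759.333 / 1.176 = 1496.031 m.

Braking distance ≈ 1496.0 m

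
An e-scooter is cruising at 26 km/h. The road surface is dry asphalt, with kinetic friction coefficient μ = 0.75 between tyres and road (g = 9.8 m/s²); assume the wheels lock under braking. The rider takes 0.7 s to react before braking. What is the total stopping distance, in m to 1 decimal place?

Total stopping distance ≈ 8.6 m

26 km/h ÷ 3.6 = 7.2222 m/s.
a = μg = 0.75 × 9.8 = 7.350 m/s².
Reaction distance = v·t_r = 7.2222 × 0.7 = 5.056 m.
Braking distance = v²/(2a) = 7.2222² / (2 × 7.350) = 52.160 / 14.700 = 3.548 m.
Total = 5.056 + 3.548 = 8.604 m.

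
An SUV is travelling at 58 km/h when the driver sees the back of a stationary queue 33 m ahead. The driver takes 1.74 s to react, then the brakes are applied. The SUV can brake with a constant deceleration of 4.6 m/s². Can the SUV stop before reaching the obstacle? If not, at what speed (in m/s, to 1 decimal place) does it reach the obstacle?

No — it strikes the obstacle at 14.6 m/s

58 km/h ÷ 3.6 = 16.1111 m/s.
Reaction distance = 16.1111 × 1.74 = 28.033 m.
Braking distance needed to stop: v²/(2a) = 259.568 / 9.200 = 28.214 m, so total needed = 28.033 + 28.214 = 56.247 m > 33 m — it cannot stop.
Distance remaining when braking begins: 33 − 28.033 = 4.967 m.
v² = v₀² − 2a·d = 259.568 − 2 × 4.600 × 4.967 = 213.872 m²/s².
v = √213.872 = 14.624 m/s.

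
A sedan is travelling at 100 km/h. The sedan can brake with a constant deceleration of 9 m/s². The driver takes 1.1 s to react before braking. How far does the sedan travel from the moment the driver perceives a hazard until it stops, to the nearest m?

Total stopping distance ≈ 73 m

100 km/h ÷ 3.6 = 27.7778 m/s.
Reaction distance = v·t_r = 27.7778 × 1.1 = 30.556 m.
Braking distance = v²/(2a) = 27.7778² / (2 × 9.000) = 771.606 / 18.000 = 42.867 m.
Total = 30.556 + 42.867 = 73.423 m.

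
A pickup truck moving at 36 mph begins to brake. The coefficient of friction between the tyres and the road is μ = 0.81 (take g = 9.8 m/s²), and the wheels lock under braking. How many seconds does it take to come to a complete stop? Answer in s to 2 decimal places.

36 mph × 0.44704 = 16.0934 m/s.
a = μg = 0.81 × 9.8 = 7.938 m/s².
Braking time = v/a = 16.0934 / 7.938 = 2.027 s.

Braking time ≈ 2.03 s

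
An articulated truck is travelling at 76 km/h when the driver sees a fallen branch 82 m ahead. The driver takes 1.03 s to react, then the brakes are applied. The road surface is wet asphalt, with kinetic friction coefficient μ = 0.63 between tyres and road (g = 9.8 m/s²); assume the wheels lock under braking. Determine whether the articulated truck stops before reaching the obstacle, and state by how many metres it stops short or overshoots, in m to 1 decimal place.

Yes — it stops 24.2 m short of the obstacle

76 km/h ÷ 3.6 = 21.1111 m/s.
a = μg = 0.63 × 9.8 = 6.174 m/s².
Reaction distance = 21.1111 × 1.03 = 21.744 m.
Braking distance = v²/(2a) = 445.679 / 12.348 = 36.093 m.
Total stopping distance = 21.744 + 36.093 = 57.837 m, vs 82 m available — it stops with 82 − 57.837 = 24.163 m to spare.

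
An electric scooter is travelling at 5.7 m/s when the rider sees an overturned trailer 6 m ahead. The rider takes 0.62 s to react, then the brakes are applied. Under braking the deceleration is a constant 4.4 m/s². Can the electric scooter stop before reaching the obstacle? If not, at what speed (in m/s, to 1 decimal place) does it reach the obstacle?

Reaction distance = 5.7000 × 0.62 = 3.534 m.
Braking distance needed to stop: v²/(2a) = 32.490 / 8.800 = 3.692 m, so total needed = 3.534 + 3.692 = 7.226 m > 6 m — it cannot stop.
Distance remaining when braking begins: 6 − 3.534 = 2.466 m.
v² = v₀² − 2a·d = 32.490 − 2 × 4.400 × 2.466 = 10.789 m²/s².
v = √10.789 = 3.285 m/s.

No — it strikes the obstacle at 3.3 m/s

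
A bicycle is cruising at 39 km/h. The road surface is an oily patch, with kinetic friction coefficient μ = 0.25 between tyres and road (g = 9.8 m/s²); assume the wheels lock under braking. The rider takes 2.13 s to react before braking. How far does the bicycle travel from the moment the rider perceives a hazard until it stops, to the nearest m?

39 km/h ÷ 3.6 = 10.8333 m/s.
a = μg = 0.25 × 9.8 = 2.450 m/s².
Reaction distance = v·t_r = 10.8333 × 2.13 = 23.075 m.
Braking distance = v²/(2a) = 10.8333² / (2 × 2.450) = 117.360 / 4.900 = 23.951 m.
Total = 23.075 + 23.951 = 47.026 m.

Total stopping distance ≈ 47 m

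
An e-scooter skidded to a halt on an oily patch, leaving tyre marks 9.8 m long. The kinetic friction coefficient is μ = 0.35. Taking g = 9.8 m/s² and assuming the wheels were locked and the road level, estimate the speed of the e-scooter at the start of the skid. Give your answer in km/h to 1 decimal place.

Initial speed ≈ 29.5 km/h

Deceleration a = μg = 0.35 × 9.8 = 3.430 m/s².
v = √(2a·d) = √(2 × 3.430 × 9.8) = √67.228 = 8.1993 m/s.
= 8.1993 × 3.6 = 29.517 km/h.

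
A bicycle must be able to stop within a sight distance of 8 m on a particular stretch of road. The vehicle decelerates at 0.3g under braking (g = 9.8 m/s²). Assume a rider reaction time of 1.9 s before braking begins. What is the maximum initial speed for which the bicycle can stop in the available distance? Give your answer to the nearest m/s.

a = 0.3 × 9.8 = 2.940 m/s².
Stopping distance: v·t_r + v²/(2a) = 8 with t_r = 1.9 s and a = 2.940 m/s².
So v² + 11.172 v − 47.04 = 0.
Positive root: v = −a·t_r + √((a·t_r)² + 2a·d) = −5.586 + √(31.203 + 47.04) = 3.2595 m/s.

Maximum speed ≈ 3 m/s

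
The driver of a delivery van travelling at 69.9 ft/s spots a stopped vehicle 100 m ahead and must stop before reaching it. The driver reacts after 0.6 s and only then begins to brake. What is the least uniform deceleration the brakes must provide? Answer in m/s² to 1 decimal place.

69.9 ft/s × 0.3048 = 21.3055 m/s.
Distance covered during reaction = 21.3055 × 0.6 = 12.783 m.
Distance available for braking: 100 − 12.783 = 87.217 m.
v² = 2a·d ⇒ a = v²/(2d) = 21.3055² / (2 × 87.217) = 453.924 / 174.434 = 2.6023 m/s².

Required deceleration ≈ 2.6 m/s²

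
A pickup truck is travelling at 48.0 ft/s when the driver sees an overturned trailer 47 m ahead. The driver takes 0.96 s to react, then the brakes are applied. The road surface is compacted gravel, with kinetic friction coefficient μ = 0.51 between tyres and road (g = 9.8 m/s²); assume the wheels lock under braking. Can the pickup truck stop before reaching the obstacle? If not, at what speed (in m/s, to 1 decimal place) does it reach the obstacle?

Yes — it stops about 11.5 m short of the obstacle, so it never reaches it

48 ft/s × 0.3048 = 14.6304 m/s.
a = μg = 0.51 × 9.8 = 4.998 m/s².
Reaction distance = 14.6304 × 0.96 = 14.045 m.
Braking distance = v²/(2a) = 214.049 / 9.996 = 21.413 m.
Total stopping distance = 14.045 + 21.413 = 35.458 m, vs 47 m available — it stops with 47 − 35.458 = 11.542 m to spare.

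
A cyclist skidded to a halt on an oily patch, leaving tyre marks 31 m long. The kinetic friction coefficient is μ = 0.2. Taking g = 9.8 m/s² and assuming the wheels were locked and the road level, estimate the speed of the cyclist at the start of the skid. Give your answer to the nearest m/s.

Initial speed ≈ 11 m/s

Deceleration a = μg = 0.2 × 9.8 = 1.960 m/s².
v = √(2a·d) = √(2 × 1.960 × 31) = √121.520 = 11.0236 m/s.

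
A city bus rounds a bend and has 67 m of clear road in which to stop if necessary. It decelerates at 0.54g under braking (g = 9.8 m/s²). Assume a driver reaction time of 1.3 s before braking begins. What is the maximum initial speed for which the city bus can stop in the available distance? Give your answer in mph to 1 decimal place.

Maximum speed ≈ 46.1 mph

a = 0.54 × 9.8 = 5.292 m/s².
Stopping distance: v·t_r + v²/(2a) = 67 with t_r = 1.3 s and a = 5.292 m/s².
So v² + 13.759 v − 709.13 = 0.
Positive root: v = −a·t_r + √((a·t_r)² + 2a·d) = −6.880 + √(47.334 + 709.13) = 20.6239 m/s.
20.6239 m/s ÷ 0.44704 = 46.134 mph.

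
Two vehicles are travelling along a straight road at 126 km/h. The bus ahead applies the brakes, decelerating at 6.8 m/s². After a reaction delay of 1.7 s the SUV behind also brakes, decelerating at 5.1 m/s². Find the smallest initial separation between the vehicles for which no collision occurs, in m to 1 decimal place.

Minimum gap ≈ 89.5 m

126 km/h ÷ 3.6 = 35.0000 m/s.
Leader travels v²/(2a_L) = 1225.000 / 13.600 = 90.074 m before stopping.
Follower covers v·t_r = 35.0000 × 1.7 = 59.500 m while reacting, then v²/(2a_F) = 1225.000 / 10.200 = 120.098 m while braking, for a total of 59.500 + 120.098 = 179.598 m.
Since a_F ≤ a_L and the follower starts braking later, the follower is never slower than the leader, so the closest approach is when both have stopped.
Minimum gap = 179.598 − 90.074 = 89.524 m.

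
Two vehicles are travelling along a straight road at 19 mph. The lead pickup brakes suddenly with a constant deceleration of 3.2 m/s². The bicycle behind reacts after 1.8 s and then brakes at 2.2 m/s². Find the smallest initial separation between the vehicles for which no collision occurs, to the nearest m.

19 mph × 0.44704 = 8.4938 m/s.
Leader travels v²/(2a_L) = 72.145 / 6.400 = 11.273 m before stopping.
Follower covers v·t_r = 8.4938 × 1.8 = 15.289 m while reacting, then v²/(2a_F) = 72.145 / 4.400 = 16.397 m while braking, for a total of 15.289 + 16.397 = 31.686 m.
Since a_F ≤ a_L and the follower starts braking later, the follower is never slower than the leader, so the closest approach is when both have stopped.
Minimum gap = 31.686 − 11.273 = 20.413 m.

Minimum gap ≈ 20 m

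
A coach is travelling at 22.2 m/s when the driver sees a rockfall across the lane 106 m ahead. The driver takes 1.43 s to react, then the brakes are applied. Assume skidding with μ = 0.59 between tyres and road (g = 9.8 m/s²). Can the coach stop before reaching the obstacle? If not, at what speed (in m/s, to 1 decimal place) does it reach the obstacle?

a = μg = 0.59 × 9.8 = 5.782 m/s².
Reaction distance = 22.2000 × 1.43 = 31.746 m.
Braking distance = v²/(2a) = 492.840 / 11.564 = 42.618 m.
Total stopping distance = 31.746 + 42.618 = 74.364 m, vs 106 m available — it stops with 106 − 74.364 = 31.636 m to spare.

Yes — it stops about 31.6 m short of the obstacle, so it never reaches it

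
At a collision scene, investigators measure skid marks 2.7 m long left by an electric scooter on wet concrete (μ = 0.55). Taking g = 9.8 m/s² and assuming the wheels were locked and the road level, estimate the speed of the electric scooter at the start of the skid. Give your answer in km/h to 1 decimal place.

Deceleration a = μg = 0.55 × 9.8 = 5.390 m/s².
v = √(2a·d) = √(2 × 5.390 × 2.7) = √29.106 = 5.3950 m/s.
= 5.3950 × 3.6 = 19.422 km/h.

Initial speed ≈ 19.4 km/h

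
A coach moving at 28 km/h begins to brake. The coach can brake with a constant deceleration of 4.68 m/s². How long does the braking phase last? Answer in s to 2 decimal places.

28 km/h ÷ 3.6 = 7.7778 m/s.
Braking time = v/a = 7.7778 / 4.680 = 1.662 s.

Braking time ≈ 1.66 s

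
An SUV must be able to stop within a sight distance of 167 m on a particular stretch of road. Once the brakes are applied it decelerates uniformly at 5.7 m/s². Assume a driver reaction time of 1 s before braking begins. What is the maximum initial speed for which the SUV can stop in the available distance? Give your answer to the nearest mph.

Stopping distance: v·t_r + v²/(2a) = 167 with t_r = 1 s and a = 5.700 m/s².
So v² + 11.400 v − 1903.80 = 0.
Positive root: v = −a·t_r + √((a·t_r)² + 2a·d) = −5.700 + √(32.490 + 1903.80) = 38.3033 m/s.
38.3033 m/s ÷ 0.44704 = 85.682 mph.

Maximum speed ≈ 86 mph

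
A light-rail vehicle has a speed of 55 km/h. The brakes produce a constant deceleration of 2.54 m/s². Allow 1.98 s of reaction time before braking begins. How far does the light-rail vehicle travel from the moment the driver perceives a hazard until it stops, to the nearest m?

55 km/h ÷ 3.6 = 15.2778 m/s.
Reaction distance = v·t_r = 15.2778 × 1.98 = 30.250 m.
Braking distance = v²/(2a) = 15.2778² / (2 × 2.540) = 233.411 / 5.080 = 45.947 m.
Total = 30.250 + 45.947 = 76.197 m.

Total stopping distance ≈ 76 m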